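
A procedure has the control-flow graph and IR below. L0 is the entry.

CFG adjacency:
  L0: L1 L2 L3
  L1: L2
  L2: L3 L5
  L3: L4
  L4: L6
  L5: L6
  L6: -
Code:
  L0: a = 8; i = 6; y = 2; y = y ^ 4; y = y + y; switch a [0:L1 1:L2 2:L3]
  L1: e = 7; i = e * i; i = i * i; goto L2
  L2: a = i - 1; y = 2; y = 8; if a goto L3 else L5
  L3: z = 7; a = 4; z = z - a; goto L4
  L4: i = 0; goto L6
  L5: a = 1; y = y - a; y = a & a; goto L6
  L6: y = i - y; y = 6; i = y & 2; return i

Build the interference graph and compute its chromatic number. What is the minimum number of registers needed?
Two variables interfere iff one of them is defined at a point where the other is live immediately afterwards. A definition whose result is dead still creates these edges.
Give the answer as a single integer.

Block summaries:
  L0: def={a,i,y} ue=∅
  L1: def={e,i} ue={i}
  L2: def={a,y} ue={i}
  L3: def={a,z} ue=∅
  L4: def={i} ue=∅
  L5: def={a,y} ue={y}
  L6: def={i,y} ue={i,y}

Liveness:
  live L0: ∅→{i,y}
  live L1: {i}→{i}
  live L2: {i}→{i,y}
  live L3: {y}→{y}
  live L4: {y}→{i,y}
  live L5: {i,y}→{i,y}
  live L6: {i,y}→∅

Interfere edges:
  a: {i,y,z}
  e: {i}
  i: {a,e,y}
  y: {a,i,z}
  z: {a,y}

Colouring:
  {a,i,y} pairwise interfere (3-clique) ⇒ χ ≥ 3
  assign a→c0 e→c0 i→c1 y→c2 z→c1 — no edge inside a register ⇒ χ ≤ 3
  χ = 3

Answer: 3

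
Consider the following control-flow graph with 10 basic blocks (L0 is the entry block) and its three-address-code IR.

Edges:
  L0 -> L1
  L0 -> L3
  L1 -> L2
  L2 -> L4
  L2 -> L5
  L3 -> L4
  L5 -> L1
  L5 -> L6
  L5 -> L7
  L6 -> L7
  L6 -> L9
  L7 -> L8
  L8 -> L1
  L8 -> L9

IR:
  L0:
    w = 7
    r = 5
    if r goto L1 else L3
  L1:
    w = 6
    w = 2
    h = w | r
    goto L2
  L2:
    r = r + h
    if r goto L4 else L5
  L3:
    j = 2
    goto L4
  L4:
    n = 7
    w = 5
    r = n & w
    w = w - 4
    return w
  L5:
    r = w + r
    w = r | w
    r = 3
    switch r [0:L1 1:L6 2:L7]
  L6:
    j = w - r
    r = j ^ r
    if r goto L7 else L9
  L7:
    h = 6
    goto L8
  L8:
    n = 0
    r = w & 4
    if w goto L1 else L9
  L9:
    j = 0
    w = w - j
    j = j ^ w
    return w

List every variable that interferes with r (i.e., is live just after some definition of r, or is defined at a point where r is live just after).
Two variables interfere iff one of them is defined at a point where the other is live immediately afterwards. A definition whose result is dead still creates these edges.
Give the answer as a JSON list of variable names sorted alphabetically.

Answer: ["h", "j", "w"]

Derivation:
Per-block:
  L0: {r,w} / ∅
  L1: {h,w} / {r}
  L2: {r} / {h,r}
  L3: {j} / ∅
  L4: {n,r,w} / ∅
  L5: {r,w} / {r,w}
  L6: {j,r} / {r,w}
  L7: {h} / ∅
  L8: {n,r} / {w}
  L9: {j,w} / {w}

Backward fixpoint:
  live L0: ∅→{r}
  live L1: {r}→{h,r,w}
  live L2: {h,r,w}→{r,w}
  live L3: ∅→∅
  live L4: ∅→∅
  live L5: {r,w}→{r,w}
  live L6: {r,w}→{w}
  live L7: {w}→{w}
  live L8: {w}→{r,w}
  live L9: {w}→∅

Interference:
  h↔{r,w}
  j↔{r,w}
  n↔{w}
  r↔{h,j,w}
  w↔{h,j,n,r}

N(r) = ["h", "j", "w"]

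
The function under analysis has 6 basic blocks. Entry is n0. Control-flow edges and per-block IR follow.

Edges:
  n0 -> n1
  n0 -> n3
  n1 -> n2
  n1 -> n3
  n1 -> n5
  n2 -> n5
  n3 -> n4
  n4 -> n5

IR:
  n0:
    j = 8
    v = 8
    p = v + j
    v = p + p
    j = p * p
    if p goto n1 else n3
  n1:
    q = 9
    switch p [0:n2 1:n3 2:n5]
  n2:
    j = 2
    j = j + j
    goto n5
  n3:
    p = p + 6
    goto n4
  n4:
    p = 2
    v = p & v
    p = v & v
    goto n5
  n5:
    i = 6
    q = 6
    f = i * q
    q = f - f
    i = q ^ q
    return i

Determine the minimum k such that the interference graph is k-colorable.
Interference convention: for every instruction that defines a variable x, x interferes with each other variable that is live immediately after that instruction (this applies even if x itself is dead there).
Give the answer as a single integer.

Per-block:
  n0 def {j,p,v} use ∅
  n1 def {q} use {p}
  n2 def {j} use ∅
  n3 def {p} use {p}
  n4 def {p,v} use {v}
  n5 def {f,i,q} use ∅

Live sets:
  n0 li=∅ lo={p,v}
  n1 li={p,v} lo={p,v}
  n2 li=∅ lo=∅
  n3 li={p,v} lo={v}
  n4 li={v} lo=∅
  n5 li=∅ lo=∅

Conflict graph:
  f: ∅
  i: {q}
  j: {p,v}
  p: {j,q,v}
  q: {i,p,v}
  v: {j,p,q}

Colouring:
  {j,p,v} pairwise interfere (3-clique) ⇒ χ ≥ 3
  assign f→r0 i→r0 j→r1 p→r0 q→r1 v→r2 — no edge inside a register ⇒ χ ≤ 3
  χ = 3

Answer: 3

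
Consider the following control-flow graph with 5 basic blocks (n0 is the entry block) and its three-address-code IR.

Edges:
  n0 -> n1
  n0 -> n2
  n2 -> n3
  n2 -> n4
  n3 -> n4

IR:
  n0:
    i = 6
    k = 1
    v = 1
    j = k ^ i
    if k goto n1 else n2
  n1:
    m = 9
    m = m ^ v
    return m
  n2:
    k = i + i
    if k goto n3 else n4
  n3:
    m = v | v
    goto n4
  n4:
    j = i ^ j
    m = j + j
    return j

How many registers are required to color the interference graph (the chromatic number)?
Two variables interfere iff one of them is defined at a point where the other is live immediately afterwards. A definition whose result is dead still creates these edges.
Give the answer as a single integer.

Answer: 4

Working:
Block summaries:
  n0 def {i,j,k,v} use ∅
  n1 def {m} use {v}
  n2 def {k} use {i}
  n3 def {m} use {v}
  n4 def {j,m} use {i,j}

Backward fixpoint:
  n0: in=∅ out={i,j,v}
  n1: in={v} out=∅
  n2: in={i,j,v} out={i,j,v}
  n3: in={i,j,v} out={i,j}
  n4: in={i,j} out=∅

Conflict graph:
  i — {j,k,m,v}
  j — {i,k,m,v}
  k — {i,j,v}
  m — {i,j,v}
  v — {i,j,k,m}

Colouring:
  lower bound: {i,j,k,v} mutually conflict ⇒ χ ≥ 4
  4-colouring: r0={i}  r1={j}  r2={v}  r3={k,m}
  χ = 4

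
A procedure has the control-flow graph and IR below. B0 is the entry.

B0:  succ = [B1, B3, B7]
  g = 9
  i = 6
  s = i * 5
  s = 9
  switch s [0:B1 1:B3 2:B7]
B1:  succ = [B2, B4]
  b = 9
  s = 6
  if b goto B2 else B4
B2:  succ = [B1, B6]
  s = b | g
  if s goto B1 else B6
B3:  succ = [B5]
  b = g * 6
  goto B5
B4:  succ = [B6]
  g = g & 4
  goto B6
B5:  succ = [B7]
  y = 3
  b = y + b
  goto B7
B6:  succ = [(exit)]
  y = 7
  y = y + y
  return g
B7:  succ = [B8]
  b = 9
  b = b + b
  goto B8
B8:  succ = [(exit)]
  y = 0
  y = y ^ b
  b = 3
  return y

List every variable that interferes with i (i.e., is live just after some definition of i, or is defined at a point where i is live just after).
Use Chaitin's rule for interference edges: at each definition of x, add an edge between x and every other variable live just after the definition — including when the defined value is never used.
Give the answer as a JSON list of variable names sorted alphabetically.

Answer: ["g"]

Derivation:
def/use:
  B0: def={g,i,s} ue=∅
  B1: def={b,s} ue=∅
  B2: def={s} ue={b,g}
  B3: def={b} ue={g}
  B4: def={g} ue={g}
  B5: def={b,y} ue={b}
  B6: def={y} ue={g}
  B7: def={b} ue=∅
  B8: def={b,y} ue={b}

Liveness:
  live B0: ∅→{g}
  live B1: {g}→{b,g}
  live B2: {b,g}→{g}
  live B3: {g}→{b}
  live B4: {g}→{g}
  live B5: {b}→∅
  live B6: {g}→∅
  live B7: ∅→{b}
  live B8: {b}→∅

Interfere edges:
  b↔{g,s,y}
  g↔{b,i,s,y}
  i↔{g}
  s↔{b,g}
  y↔{b,g}

N(i) = ["g"]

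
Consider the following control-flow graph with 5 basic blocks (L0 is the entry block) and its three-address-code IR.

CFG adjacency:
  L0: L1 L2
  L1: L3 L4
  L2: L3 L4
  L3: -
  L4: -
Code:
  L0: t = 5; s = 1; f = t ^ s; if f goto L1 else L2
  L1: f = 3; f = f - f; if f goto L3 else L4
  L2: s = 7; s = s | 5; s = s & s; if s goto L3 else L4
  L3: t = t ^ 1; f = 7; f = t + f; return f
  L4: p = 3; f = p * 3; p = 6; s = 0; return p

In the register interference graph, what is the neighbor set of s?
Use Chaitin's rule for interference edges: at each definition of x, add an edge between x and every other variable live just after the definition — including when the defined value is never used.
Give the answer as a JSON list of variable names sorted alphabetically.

Answer: ["p", "t"]

Working:
Per-block:
  L0 def {f,s,t} use ∅
  L1 def {f} use ∅
  L2 def {s} use ∅
  L3 def {f,t} use {t}
  L4 def {f,p,s} use ∅

Backward fixpoint:
  live L0: ∅→{t}
  live L1: {t}→{t}
  live L2: {t}→{t}
  live L3: {t}→∅
  live L4: ∅→∅

Interference:
  f↔{t}
  p↔{s}
  s↔{p,t}
  t↔{f,s}

N(s) = ["p", "t"]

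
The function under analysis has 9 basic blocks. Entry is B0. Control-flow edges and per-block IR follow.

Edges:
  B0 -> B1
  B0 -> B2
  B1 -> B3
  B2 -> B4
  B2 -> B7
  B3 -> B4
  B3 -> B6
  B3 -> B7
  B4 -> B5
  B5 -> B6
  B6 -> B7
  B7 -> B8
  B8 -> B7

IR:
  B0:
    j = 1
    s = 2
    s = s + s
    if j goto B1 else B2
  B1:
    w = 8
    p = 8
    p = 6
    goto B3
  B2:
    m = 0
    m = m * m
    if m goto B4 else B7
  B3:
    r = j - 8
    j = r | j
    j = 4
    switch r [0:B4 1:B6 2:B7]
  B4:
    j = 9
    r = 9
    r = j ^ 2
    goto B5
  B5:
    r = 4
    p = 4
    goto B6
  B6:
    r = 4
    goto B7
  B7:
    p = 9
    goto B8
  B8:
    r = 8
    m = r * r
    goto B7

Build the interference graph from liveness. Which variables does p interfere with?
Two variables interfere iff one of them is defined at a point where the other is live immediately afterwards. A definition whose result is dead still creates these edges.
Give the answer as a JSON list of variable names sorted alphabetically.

Per-block:
  B0: {j,s} / ∅
  B1: {p,w} / ∅
  B2: {m} / ∅
  B3: {j,r} / {j}
  B4: {j,r} / ∅
  B5: {p,r} / ∅
  B6: {r} / ∅
  B7: {p} / ∅
  B8: {m,r} / ∅

Live sets:
  B0 li=∅ lo={j}
  B1 li={j} lo={j}
  B2 li=∅ lo=∅
  B3 li={j} lo=∅
  B4 li=∅ lo=∅
  B5 li=∅ lo=∅
  B6 li=∅ lo=∅
  B7 li=∅ lo=∅
  B8 li=∅ lo=∅

Interference:
  j↔{p,r,s,w}
  m↔∅
  p↔{j}
  r↔{j}
  s↔{j}
  w↔{j}

N(p) = ["j"]

Answer: ["j"]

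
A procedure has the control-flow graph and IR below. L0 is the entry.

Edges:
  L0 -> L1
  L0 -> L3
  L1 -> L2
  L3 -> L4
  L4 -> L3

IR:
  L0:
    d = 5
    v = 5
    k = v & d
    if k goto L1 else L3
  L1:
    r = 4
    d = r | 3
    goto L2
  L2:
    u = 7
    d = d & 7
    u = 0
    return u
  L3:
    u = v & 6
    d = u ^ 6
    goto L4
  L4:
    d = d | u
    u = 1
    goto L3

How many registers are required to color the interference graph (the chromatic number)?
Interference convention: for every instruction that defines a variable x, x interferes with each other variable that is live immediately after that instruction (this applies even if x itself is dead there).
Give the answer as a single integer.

Block summaries:
  L0: {d,k,v} / ∅
  L1: {d,r} / ∅
  L2: {d,u} / {d}
  L3: {d,u} / {v}
  L4: {d,u} / {d,u}

Liveness:
  L0 li=∅ lo={v}
  L1 li=∅ lo={d}
  L2 li={d} lo=∅
  L3 li={v} lo={d,u,v}
  L4 li={d,u,v} lo={v}

Conflict graph:
  d — {u,v}
  k — {v}
  r — ∅
  u — {d,v}
  v — {d,k,u}

Chromatic number:
  clique {d,u,v} ⇒ need ≥ 3
  3-colouring: c0={r,v}  c1={d,k}  c2={u}
  χ = 3

Answer: 3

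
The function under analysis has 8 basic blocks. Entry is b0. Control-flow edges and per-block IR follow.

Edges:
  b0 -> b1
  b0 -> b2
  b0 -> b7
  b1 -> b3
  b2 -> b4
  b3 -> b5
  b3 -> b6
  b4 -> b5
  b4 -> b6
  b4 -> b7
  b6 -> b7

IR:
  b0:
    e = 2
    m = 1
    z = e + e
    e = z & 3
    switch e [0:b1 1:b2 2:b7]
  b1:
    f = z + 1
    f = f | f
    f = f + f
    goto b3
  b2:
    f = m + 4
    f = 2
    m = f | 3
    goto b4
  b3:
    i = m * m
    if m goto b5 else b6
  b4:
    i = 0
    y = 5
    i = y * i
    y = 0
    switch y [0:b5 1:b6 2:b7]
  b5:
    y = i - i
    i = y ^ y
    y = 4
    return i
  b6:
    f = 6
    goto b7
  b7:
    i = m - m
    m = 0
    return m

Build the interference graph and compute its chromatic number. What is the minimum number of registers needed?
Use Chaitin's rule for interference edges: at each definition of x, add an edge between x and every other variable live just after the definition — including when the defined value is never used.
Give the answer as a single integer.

def/use:
  b0: {e,m,z} / ∅
  b1: {f} / {z}
  b2: {f,m} / {m}
  b3: {i} / {m}
  b4: {i,y} / ∅
  b5: {i,y} / {i}
  b6: {f} / ∅
  b7: {i,m} / {m}

Backward fixpoint:
  live b0: ∅→{m,z}
  live b1: {m,z}→{m}
  live b2: {m}→{m}
  live b3: {m}→{i,m}
  live b4: {m}→{i,m}
  live b5: {i}→∅
  live b6: {m}→{m}
  live b7: {m}→∅

Conflict graph:
  e — {m,z}
  f — {m}
  i — {m,y}
  m — {e,f,i,y,z}
  y — {i,m}
  z — {e,m}

Registers:
  lower bound: {e,m,z} mutually conflict ⇒ χ ≥ 3
  3-colouring: R0={m}  R1={e,f,i}  R2={y,z}
  χ = 3

Answer: 3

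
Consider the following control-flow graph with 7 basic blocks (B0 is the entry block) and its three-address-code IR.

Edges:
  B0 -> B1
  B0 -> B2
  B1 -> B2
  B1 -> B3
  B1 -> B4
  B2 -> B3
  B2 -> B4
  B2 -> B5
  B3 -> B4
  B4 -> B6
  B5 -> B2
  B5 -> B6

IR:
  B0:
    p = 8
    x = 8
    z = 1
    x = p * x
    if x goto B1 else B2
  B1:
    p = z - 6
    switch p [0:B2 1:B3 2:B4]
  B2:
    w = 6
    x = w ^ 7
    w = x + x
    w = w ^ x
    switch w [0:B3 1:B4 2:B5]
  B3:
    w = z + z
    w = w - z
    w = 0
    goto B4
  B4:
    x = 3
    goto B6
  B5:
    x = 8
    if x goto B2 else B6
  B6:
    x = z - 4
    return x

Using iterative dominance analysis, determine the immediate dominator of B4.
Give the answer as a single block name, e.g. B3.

idom tree: B1←B0 B2←B0 B3←B0 B4←B0 B5←B2 B6←B0
Dom at joins:
  B2: preds {B0,B1,B5}: {B0} ∩ {B0,B1} ∩ {B0,B2,B5} = {B0}; idom=B0
  B3: preds {B1,B2}: {B0,B1} ∩ {B0,B2} = {B0}; idom=B0
  B4: preds {B1,B2,B3}: {B0,B1} ∩ {B0,B2} ∩ {B0,B3} = {B0}; idom=B0
  B6: preds {B4,B5}: {B0,B4} ∩ {B0,B2,B5} = {B0}; idom=B0

idom(B4) = B0

Answer: B0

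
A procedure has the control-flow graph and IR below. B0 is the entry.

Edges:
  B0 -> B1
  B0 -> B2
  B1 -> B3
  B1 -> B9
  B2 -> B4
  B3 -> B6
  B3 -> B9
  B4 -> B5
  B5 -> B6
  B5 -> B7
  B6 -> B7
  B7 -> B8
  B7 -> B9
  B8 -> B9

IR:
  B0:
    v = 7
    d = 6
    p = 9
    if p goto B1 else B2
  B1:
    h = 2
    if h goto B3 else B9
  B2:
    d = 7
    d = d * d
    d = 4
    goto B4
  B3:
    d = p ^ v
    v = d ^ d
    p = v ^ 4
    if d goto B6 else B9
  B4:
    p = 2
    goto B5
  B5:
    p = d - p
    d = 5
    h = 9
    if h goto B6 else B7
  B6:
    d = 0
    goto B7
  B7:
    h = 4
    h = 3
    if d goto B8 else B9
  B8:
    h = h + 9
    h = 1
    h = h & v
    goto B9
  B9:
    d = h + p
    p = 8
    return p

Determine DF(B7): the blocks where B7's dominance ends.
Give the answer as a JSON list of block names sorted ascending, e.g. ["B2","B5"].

Answer: ["B9"]

Derivation:
idom tree: B1←B0 B2←B0 B3←B1 B4←B2 B5←B4 B6←B0 B7←B0 B8←B7 B9←B0
Dom at joins:
  B6: preds {B3,B5}: {B0,B1,B3} ∩ {B0,B2,B4,B5} = {B0}; idom=B0
  B7: preds {B5,B6}: {B0,B2,B4,B5} ∩ {B0,B6} = {B0}; idom=B0
  B9: preds {B1,B3,B7,B8}: {B0,B1} ∩ {B0,B1,B3} ∩ {B0,B7} ∩ {B0,B7,B8} = {B0}; idom=B0

Frontier:
  B6←B3: walk B3→B1 to B0
  B6←B5: walk B5→B4→B2 to B0
  B7←B5: walk B5→B4→B2 to B0
  B7←B6: walk B6 to B0
  B9←B1: walk B1 to B0
  B9←B3: walk B3→B1 to B0
  B9←B7: walk B7 to B0
  B9←B8: walk B8→B7 to B0
  B0 → ∅
  B1 → {B6,B9}
  B2 → {B6,B7}
  B3 → {B6,B9}
  B4 → {B6,B7}
  B5 → {B6,B7}
  B6 → {B7}
  B7 → {B9}
  B8 → {B9}
  B9 → ∅

DF(B7) = ["B9"]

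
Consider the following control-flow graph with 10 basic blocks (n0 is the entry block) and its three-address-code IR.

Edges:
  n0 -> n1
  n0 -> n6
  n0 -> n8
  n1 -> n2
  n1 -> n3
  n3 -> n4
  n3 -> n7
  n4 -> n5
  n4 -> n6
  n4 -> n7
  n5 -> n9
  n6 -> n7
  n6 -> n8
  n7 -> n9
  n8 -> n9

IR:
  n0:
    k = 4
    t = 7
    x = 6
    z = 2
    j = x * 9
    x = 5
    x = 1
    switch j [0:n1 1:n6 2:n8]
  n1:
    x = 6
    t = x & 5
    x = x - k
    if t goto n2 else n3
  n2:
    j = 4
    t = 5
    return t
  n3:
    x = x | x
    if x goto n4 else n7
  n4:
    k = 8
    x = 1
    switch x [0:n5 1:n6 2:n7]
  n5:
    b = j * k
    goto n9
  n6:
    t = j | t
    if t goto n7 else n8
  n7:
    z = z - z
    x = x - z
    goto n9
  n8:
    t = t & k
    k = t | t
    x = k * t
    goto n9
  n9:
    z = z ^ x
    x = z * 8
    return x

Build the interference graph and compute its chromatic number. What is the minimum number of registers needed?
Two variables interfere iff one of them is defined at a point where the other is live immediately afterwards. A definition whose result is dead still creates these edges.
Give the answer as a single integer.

def/use:
  n0 def {j,k,t,x,z} use ∅
  n1 def {t,x} use {k}
  n2 def {j,t} use ∅
  n3 def {x} use {x}
  n4 def {k,x} use ∅
  n5 def {b} use {j,k}
  n6 def {t} use {j,t}
  n7 def {x,z} use {x,z}
  n8 def {k,t,x} use {k,t}
  n9 def {x,z} use {x,z}

Liveness:
  n0: in=∅ out={j,k,t,x,z}
  n1: in={j,k,z} out={j,t,x,z}
  n2: in=∅ out=∅
  n3: in={j,t,x,z} out={j,t,x,z}
  n4: in={j,t,z} out={j,k,t,x,z}
  n5: in={j,k,x,z} out={x,z}
  n6: in={j,k,t,x,z} out={k,t,x,z}
  n7: in={x,z} out={x,z}
  n8: in={k,t,z} out={x,z}
  n9: in={x,z} out=∅

Interfere edges:
  b↔{x,z}
  j↔{k,t,x,z}
  k↔{j,t,x,z}
  t↔{j,k,x,z}
  x↔{b,j,k,t,z}
  z↔{b,j,k,t,x}

Chromatic number:
  clique {j,k,t,x,z} ⇒ need ≥ 5
  assign b→r2 j→r2 k→r3 t→r4 x→r0 z→r1 — no edge inside a register ⇒ χ ≤ 5
  χ = 5

Answer: 5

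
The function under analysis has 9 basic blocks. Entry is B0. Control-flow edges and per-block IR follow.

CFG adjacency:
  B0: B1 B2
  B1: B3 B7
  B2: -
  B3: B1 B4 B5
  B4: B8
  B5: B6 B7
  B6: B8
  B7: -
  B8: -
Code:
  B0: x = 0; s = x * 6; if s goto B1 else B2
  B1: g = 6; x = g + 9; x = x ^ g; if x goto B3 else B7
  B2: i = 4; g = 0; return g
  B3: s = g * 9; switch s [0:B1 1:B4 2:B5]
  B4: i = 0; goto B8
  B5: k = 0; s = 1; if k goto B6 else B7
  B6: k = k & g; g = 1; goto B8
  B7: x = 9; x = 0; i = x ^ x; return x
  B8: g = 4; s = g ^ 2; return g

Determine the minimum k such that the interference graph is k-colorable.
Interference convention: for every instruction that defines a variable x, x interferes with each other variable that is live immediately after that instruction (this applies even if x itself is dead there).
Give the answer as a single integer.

Answer: 3

Analysis:
def/use:
  B0: def={s,x} ue=∅
  B1: def={g,x} ue=∅
  B2: def={g,i} ue=∅
  B3: def={s} ue={g}
  B4: def={i} ue=∅
  B5: def={k,s} ue=∅
  B6: def={g,k} ue={g,k}
  B7: def={i,x} ue=∅
  B8: def={g,s} ue=∅

Live sets:
  live B0: ∅→∅
  live B1: ∅→{g}
  live B2: ∅→∅
  live B3: {g}→{g}
  live B4: ∅→∅
  live B5: {g}→{g,k}
  live B6: {g,k}→∅
  live B7: ∅→∅
  live B8: ∅→∅

Conflict graph:
  g↔{k,s,x}
  i↔{x}
  k↔{g,s}
  s↔{g,k}
  x↔{g,i}

Colouring:
  clique {g,k,s} ⇒ need ≥ 3
  assign g→c0 i→c0 k→c1 s→c2 x→c1 — no edge inside a register ⇒ χ ≤ 3
  χ = 3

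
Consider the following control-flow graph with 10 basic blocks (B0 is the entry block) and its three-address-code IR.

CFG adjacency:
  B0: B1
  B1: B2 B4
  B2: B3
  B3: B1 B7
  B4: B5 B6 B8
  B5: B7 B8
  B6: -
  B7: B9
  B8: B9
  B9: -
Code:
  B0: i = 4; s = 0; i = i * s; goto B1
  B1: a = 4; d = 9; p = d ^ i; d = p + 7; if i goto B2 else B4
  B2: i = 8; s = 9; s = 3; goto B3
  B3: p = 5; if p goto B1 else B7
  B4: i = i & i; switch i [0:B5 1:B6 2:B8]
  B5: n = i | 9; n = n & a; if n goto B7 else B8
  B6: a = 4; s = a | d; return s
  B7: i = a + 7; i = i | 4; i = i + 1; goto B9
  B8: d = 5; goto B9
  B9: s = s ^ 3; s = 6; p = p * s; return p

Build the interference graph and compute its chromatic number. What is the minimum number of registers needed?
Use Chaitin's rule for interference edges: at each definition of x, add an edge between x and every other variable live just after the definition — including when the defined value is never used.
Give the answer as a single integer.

def/use:
  B0 def {i,s} use ∅
  B1 def {a,d,p} use {i}
  B2 def {i,s} use ∅
  B3 def {p} use ∅
  B4 def {i} use {i}
  B5 def {n} use {a,i}
  B6 def {a,s} use {d}
  B7 def {i} use {a}
  B8 def {d} use ∅
  B9 def {p,s} use {p,s}

Live sets:
  live B0: ∅→{i,s}
  live B1: {i,s}→{a,d,i,p,s}
  live B2: {a}→{a,i,s}
  live B3: {a,i,s}→{a,i,p,s}
  live B4: {a,d,i,p,s}→{a,d,i,p,s}
  live B5: {a,i,p,s}→{a,p,s}
  live B6: {d}→∅
  live B7: {a,p,s}→{p,s}
  live B8: {p,s}→{p,s}
  live B9: {p,s}→∅

Interfere edges:
  a↔{d,i,n,p,s}
  d↔{a,i,p,s}
  i↔{a,d,p,s}
  n↔{a,p,s}
  p↔{a,d,i,n,s}
  s↔{a,d,i,n,p}

Registers:
  lower bound: {a,d,i,p,s} mutually conflict ⇒ χ ≥ 5
  assign a→R0 d→R3 i→R4 n→R3 p→R1 s→R2 — no edge inside a register ⇒ χ ≤ 5
  χ = 5

Answer: 5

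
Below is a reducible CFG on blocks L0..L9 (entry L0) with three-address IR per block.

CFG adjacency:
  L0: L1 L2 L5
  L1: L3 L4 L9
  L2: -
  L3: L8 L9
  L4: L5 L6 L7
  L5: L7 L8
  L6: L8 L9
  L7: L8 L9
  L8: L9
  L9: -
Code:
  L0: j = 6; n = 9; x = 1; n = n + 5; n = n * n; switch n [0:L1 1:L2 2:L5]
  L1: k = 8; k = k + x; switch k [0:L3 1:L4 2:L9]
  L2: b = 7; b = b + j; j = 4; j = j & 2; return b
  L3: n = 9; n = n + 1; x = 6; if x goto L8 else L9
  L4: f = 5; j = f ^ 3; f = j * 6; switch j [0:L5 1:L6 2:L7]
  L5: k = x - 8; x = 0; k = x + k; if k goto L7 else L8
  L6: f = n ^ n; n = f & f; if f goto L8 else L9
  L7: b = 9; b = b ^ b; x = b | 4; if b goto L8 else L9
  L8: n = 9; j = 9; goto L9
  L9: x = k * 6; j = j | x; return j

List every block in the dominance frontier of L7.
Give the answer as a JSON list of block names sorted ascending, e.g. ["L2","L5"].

Answer: ["L8", "L9"]

Analysis:
idom tree: L1←L0 L2←L0 L3←L1 L4←L1 L5←L0 L6←L4 L7←L0 L8←L0 L9←L0
Dom∩ at merges:
  L5: preds {L0,L4}: {L0} ∩ {L0,L1,L4} = {L0}; idom=L0
  L7: preds {L4,L5}: {L0,L1,L4} ∩ {L0,L5} = {L0}; idom=L0
  L8: preds {L3,L5,L6,L7}: {L0,L1,L3} ∩ {L0,L5} ∩ {L0,L1,L4,L6} ∩ {L0,L7} = {L0}; idom=L0
  L9: preds {L1,L3,L6,L7,L8}: {L0,L1} ∩ {L0,L1,L3} ∩ {L0,L1,L4,L6} ∩ {L0,L7} ∩ {L0,L8} = {L0}; idom=L0

Frontier:
  join L5 pred L0: · stop@L0
  join L5 pred L4: L4→L1 stop@L0
  join L7 pred L4: L4→L1 stop@L0
  join L7 pred L5: L5 stop@L0
  join L8 pred L3: L3→L1 stop@L0
  join L8 pred L5: L5 stop@L0
  join L8 pred L6: L6→L4→L1 stop@L0
  join L8 pred L7: L7 stop@L0
  join L9 pred L1: L1 stop@L0
  join L9 pred L3: L3→L1 stop@L0
  join L9 pred L6: L6→L4→L1 stop@L0
  join L9 pred L7: L7 stop@L0
  join L9 pred L8: L8 stop@L0
  DF(L0)=∅
  DF(L1)={L5,L7,L8,L9}
  DF(L2)=∅
  DF(L3)={L8,L9}
  DF(L4)={L5,L7,L8,L9}
  DF(L5)={L7,L8}
  DF(L6)={L8,L9}
  DF(L7)={L8,L9}
  DF(L8)={L9}
  DF(L9)=∅

DF(L7) = ["L8", "L9"]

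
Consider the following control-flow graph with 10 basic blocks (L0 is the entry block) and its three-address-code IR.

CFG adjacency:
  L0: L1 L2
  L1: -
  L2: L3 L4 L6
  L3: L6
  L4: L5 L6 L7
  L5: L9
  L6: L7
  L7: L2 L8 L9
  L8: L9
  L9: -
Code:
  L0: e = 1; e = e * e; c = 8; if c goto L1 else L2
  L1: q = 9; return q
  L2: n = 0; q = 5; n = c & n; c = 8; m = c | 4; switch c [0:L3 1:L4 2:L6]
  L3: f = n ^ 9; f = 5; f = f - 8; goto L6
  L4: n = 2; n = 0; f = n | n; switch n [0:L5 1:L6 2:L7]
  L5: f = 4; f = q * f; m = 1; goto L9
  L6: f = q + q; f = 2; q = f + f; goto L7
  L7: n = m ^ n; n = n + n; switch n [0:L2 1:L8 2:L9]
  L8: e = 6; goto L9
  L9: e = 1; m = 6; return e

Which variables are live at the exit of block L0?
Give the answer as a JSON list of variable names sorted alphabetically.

Answer: ["c"]

Working:
Per-block:
  L0: {c,e} / ∅
  L1: {q} / ∅
  L2: {c,m,n,q} / {c}
  L3: {f} / {n}
  L4: {f,n} / ∅
  L5: {f,m} / {q}
  L6: {f,q} / {q}
  L7: {n} / {m,n}
  L8: {e} / ∅
  L9: {e,m} / ∅

Liveness:
  L0: in=∅ out={c}
  L1: in=∅ out=∅
  L2: in={c} out={c,m,n,q}
  L3: in={c,m,n,q} out={c,m,n,q}
  L4: in={c,m,q} out={c,m,n,q}
  L5: in={q} out=∅
  L6: in={c,m,n,q} out={c,m,n}
  L7: in={c,m,n} out={c}
  L8: in=∅ out=∅
  L9: in=∅ out=∅

live-out(L0) = ["c"]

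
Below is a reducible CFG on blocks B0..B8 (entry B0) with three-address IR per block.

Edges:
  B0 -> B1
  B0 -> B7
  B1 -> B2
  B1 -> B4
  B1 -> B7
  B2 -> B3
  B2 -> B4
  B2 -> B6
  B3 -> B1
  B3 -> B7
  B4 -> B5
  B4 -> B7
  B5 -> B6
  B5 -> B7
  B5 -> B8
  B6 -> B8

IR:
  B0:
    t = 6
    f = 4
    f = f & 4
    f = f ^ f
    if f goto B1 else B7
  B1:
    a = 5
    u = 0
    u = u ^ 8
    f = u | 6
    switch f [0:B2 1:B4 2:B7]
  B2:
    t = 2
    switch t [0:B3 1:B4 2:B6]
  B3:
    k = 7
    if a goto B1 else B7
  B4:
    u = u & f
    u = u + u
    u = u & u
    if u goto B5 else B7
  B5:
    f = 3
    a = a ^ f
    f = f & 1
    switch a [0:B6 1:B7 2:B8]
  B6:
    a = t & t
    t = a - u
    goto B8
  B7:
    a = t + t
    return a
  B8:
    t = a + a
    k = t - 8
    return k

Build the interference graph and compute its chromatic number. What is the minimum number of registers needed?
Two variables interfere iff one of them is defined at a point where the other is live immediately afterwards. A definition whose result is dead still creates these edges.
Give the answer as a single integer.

Answer: 4

Working:
Block summaries:
  B0 def {f,t} use ∅
  B1 def {a,f,u} use ∅
  B2 def {t} use ∅
  B3 def {k} use {a}
  B4 def {u} use {f,u}
  B5 def {a,f} use {a}
  B6 def {a,t} use {t,u}
  B7 def {a} use {t}
  B8 def {k,t} use {a}

Live sets:
  B0 li=∅ lo={t}
  B1 li={t} lo={a,f,t,u}
  B2 li={a,f,u} lo={a,f,t,u}
  B3 li={a,t} lo={t}
  B4 li={a,f,t,u} lo={a,t,u}
  B5 li={a,t,u} lo={a,t,u}
  B6 li={t,u} lo={a}
  B7 li={t} lo=∅
  B8 li={a} lo=∅

Interfere edges:
  a: {f,k,t,u}
  f: {a,t,u}
  k: {a,t}
  t: {a,f,k,u}
  u: {a,f,t}

Chromatic number:
  lower bound: {a,f,t,u} mutually conflict ⇒ χ ≥ 4
  4-colouring: c0={a}  c1={t}  c2={f,k}  c3={u}
  χ = 4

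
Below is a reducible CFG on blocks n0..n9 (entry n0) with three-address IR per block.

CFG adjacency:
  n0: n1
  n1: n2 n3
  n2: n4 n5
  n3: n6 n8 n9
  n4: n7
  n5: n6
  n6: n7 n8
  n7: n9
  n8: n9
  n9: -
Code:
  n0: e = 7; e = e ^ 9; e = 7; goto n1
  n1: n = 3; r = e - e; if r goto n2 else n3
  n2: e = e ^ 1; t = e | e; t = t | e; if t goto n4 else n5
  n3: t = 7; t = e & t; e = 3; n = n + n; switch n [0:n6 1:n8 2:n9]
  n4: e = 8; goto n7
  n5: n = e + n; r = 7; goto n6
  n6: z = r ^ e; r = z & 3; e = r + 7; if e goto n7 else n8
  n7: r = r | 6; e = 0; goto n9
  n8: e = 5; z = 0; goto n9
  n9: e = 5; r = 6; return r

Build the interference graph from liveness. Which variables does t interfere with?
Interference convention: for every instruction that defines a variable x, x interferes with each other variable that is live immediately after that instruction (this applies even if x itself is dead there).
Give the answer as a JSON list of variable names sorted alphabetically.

def/use:
  n0: def={e} ue=∅
  n1: def={n,r} ue={e}
  n2: def={e,t} ue={e}
  n3: def={e,n,t} ue={e,n}
  n4: def={e} ue=∅
  n5: def={n,r} ue={e,n}
  n6: def={e,r,z} ue={e,r}
  n7: def={e,r} ue={r}
  n8: def={e,z} ue=∅
  n9: def={e,r} ue=∅

Liveness:
  n0 li=∅ lo={e}
  n1 li={e} lo={e,n,r}
  n2 li={e,n,r} lo={e,n,r}
  n3 li={e,n,r} lo={e,r}
  n4 li={r} lo={r}
  n5 li={e,n} lo={e,r}
  n6 li={e,r} lo={r}
  n7 li={r} lo=∅
  n8 li=∅ lo=∅
  n9 li=∅ lo=∅

Interfere edges:
  e — {n,r,t}
  n — {e,r,t}
  r — {e,n,t}
  t — {e,n,r}
  z — ∅

N(t) = ["e", "n", "r"]

Answer: ["e", "n", "r"]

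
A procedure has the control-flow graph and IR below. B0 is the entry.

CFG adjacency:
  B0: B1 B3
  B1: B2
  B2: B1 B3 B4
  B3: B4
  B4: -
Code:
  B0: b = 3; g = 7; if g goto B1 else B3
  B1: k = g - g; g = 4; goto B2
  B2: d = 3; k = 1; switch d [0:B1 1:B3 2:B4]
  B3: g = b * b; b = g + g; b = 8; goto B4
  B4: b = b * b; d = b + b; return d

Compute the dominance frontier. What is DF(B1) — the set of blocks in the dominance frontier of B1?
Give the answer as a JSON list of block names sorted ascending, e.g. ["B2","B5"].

Answer: ["B1", "B3", "B4"]

Analysis:
idom tree: B1←B0 B2←B1 B3←B0 B4←B0
Dom at joins:
  B1: preds {B0,B2}: {B0} ∩ {B0,B1,B2} = {B0}; idom=B0
  B3: preds {B0,B2}: {B0} ∩ {B0,B1,B2} = {B0}; idom=B0
  B4: preds {B2,B3}: {B0,B1,B2} ∩ {B0,B3} = {B0}; idom=B0

DF derivation:
  B1←B0: walk · to B0
  B1←B2: walk B2→B1 to B0
  B3←B0: walk · to B0
  B3←B2: walk B2→B1 to B0
  B4←B2: walk B2→B1 to B0
  B4←B3: walk B3 to B0
  B0: DF=∅
  B1: DF={B1,B3,B4}
  B2: DF={B1,B3,B4}
  B3: DF={B4}
  B4: DF=∅

DF(B1) = ["B1", "B3", "B4"]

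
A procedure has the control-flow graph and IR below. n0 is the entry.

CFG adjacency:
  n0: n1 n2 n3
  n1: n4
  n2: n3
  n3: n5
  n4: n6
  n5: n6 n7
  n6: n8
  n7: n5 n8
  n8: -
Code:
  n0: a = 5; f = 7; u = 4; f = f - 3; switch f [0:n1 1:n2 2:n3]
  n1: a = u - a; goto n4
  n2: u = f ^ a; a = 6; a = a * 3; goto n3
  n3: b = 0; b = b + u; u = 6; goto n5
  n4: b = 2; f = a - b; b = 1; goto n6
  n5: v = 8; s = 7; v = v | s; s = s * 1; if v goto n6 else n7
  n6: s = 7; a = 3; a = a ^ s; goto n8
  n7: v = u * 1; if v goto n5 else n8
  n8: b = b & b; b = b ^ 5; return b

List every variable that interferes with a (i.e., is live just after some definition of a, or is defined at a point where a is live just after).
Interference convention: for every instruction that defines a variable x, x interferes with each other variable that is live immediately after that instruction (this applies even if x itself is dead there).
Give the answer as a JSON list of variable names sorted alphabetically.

Answer: ["b", "f", "s", "u"]

Working:
Block summaries:
  n0: def={a,f,u} ue=∅
  n1: def={a} ue={a,u}
  n2: def={a,u} ue={a,f}
  n3: def={b,u} ue={u}
  n4: def={b,f} ue={a}
  n5: def={s,v} ue=∅
  n6: def={a,s} ue=∅
  n7: def={v} ue={u}
  n8: def={b} ue={b}

Liveness:
  live n0: ∅→{a,f,u}
  live n1: {a,u}→{a}
  live n2: {a,f}→{u}
  live n3: {u}→{b,u}
  live n4: {a}→{b}
  live n5: {b,u}→{b,u}
  live n6: {b}→{b}
  live n7: {b,u}→{b,u}
  live n8: {b}→∅

Conflict graph:
  a — {b,f,s,u}
  b — {a,s,u,v}
  f — {a,u}
  s — {a,b,u,v}
  u — {a,b,f,s,v}
  v — {b,s,u}

N(a) = ["b", "f", "s", "u"]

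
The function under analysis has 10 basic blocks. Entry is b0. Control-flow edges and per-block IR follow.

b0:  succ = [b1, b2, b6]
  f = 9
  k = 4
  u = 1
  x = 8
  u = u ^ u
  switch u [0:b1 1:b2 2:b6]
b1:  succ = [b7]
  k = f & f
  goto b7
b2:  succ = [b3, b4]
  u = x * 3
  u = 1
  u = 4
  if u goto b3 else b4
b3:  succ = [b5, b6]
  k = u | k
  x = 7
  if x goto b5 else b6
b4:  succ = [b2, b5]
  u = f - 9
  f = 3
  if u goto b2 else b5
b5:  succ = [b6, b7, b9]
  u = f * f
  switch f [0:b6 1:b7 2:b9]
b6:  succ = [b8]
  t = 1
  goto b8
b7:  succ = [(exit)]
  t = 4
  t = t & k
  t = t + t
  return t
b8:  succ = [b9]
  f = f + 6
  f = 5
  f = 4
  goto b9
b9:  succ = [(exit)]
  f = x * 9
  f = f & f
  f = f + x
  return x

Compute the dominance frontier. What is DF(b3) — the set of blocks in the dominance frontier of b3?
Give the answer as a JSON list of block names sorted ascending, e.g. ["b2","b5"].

idom tree: b1←b0 b2←b0 b3←b2 b4←b2 b5←b2 b6←b0 b7←b0 b8←b6 b9←b0
Join-block Dom:
  b2: preds {b0,b4}: {b0} ∩ {b0,b2,b4} = {b0}; idom=b0
  b5: preds {b3,b4}: {b0,b2,b3} ∩ {b0,b2,b4} = {b0,b2}; idom=b2
  b6: preds {b0,b3,b5}: {b0} ∩ {b0,b2,b3} ∩ {b0,b2,b5} = {b0}; idom=b0
  b7: preds {b1,b5}: {b0,b1} ∩ {b0,b2,b5} = {b0}; idom=b0
  b9: preds {b5,b8}: {b0,b2,b5} ∩ {b0,b6,b8} = {b0}; idom=b0

DF derivation:
  join b2 pred b0: · stop@b0
  join b2 pred b4: b4→b2 stop@b0
  join b5 pred b3: b3 stop@b2
  join b5 pred b4: b4 stop@b2
  join b6 pred b0: · stop@b0
  join b6 pred b3: b3→b2 stop@b0
  join b6 pred b5: b5→b2 stop@b0
  join b7 pred b1: b1 stop@b0
  join b7 pred b5: b5→b2 stop@b0
  join b9 pred b5: b5→b2 stop@b0
  join b9 pred b8: b8→b6 stop@b0
  DF(b0)=∅
  DF(b1)={b7}
  DF(b2)={b2,b6,b7,b9}
  DF(b3)={b5,b6}
  DF(b4)={b2,b5}
  DF(b5)={b6,b7,b9}
  DF(b6)={b9}
  DF(b7)=∅
  DF(b8)={b9}
  DF(b9)=∅

DF(b3) = ["b5", "b6"]

Answer: ["b5", "b6"]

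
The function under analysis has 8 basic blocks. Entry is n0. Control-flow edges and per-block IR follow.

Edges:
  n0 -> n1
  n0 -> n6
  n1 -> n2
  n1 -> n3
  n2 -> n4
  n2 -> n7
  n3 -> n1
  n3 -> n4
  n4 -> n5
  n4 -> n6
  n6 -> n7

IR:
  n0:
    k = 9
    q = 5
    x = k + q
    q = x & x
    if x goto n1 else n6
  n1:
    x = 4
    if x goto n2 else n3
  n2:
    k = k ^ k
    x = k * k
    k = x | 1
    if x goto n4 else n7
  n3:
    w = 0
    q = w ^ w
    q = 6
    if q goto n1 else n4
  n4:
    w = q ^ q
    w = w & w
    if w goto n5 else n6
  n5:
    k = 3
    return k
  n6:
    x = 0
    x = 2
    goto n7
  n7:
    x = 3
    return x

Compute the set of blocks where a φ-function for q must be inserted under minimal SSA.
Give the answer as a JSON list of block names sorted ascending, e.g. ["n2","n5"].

idom tree: n1←n0 n2←n1 n3←n1 n4←n1 n5←n4 n6←n0 n7←n0
Dom at joins:
  n1: preds {n0,n3}: {n0} ∩ {n0,n1,n3} = {n0}; idom=n0
  n4: preds {n2,n3}: {n0,n1,n2} ∩ {n0,n1,n3} = {n0,n1}; idom=n1
  n6: preds {n0,n4}: {n0} ∩ {n0,n1,n4} = {n0}; idom=n0
  n7: preds {n2,n6}: {n0,n1,n2} ∩ {n0,n6} = {n0}; idom=n0

Frontier:
  n1←n0: walk · to n0
  n1←n3: walk n3→n1 to n0
  n4←n2: walk n2 to n1
  n4←n3: walk n3 to n1
  n6←n0: walk · to n0
  n6←n4: walk n4→n1 to n0
  n7←n2: walk n2→n1 to n0
  n7←n6: walk n6 to n0
  n0: DF=∅
  n1: DF={n1,n6,n7}
  n2: DF={n4,n7}
  n3: DF={n1,n4}
  n4: DF={n6}
  n5: DF=∅
  n6: DF={n7}
  n7: DF=∅

φ for q: defs {n0,n3}
  DF⁺ = {n1,n4,n6,n7}

Answer: ["n1", "n4", "n6", "n7"]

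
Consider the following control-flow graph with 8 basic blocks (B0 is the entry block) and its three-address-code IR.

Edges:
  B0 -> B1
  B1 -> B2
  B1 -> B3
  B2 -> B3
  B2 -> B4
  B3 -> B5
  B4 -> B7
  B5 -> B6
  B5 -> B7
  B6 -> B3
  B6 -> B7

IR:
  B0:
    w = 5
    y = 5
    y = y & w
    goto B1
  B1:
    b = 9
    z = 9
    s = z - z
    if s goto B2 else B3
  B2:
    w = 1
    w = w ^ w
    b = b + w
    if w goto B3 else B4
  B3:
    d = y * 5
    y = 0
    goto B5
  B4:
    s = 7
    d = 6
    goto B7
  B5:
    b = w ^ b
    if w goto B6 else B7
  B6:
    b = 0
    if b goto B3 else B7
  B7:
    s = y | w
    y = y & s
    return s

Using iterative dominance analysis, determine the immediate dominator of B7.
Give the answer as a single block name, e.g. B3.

idom tree: B1←B0 B2←B1 B3←B1 B4←B2 B5←B3 B6←B5 B7←B1
Join-block Dom:
  B3: preds {B1,B2,B6}: {B0,B1} ∩ {B0,B1,B2} ∩ {B0,B1,B3,B5,B6} = {B0,B1}; idom=B1
  B7: preds {B4,B5,B6}: {B0,B1,B2,B4} ∩ {B0,B1,B3,B5} ∩ {B0,B1,B3,B5,B6} = {B0,B1}; idom=B1

idom(B7) = B1

Answer: B1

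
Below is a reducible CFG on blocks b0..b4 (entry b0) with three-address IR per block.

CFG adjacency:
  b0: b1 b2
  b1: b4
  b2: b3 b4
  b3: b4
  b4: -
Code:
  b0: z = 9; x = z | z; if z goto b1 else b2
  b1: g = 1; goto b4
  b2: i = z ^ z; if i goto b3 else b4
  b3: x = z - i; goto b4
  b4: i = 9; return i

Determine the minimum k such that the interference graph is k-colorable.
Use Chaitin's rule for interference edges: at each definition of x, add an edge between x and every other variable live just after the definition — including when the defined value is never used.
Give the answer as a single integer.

Per-block:
  b0: def={x,z} ue=∅
  b1: def={g} ue=∅
  b2: def={i} ue={z}
  b3: def={x} ue={i,z}
  b4: def={i} ue=∅

Liveness:
  b0: in=∅ out={z}
  b1: in=∅ out=∅
  b2: in={z} out={i,z}
  b3: in={i,z} out=∅
  b4: in=∅ out=∅

Interfere edges:
  g: ∅
  i: {z}
  x: {z}
  z: {i,x}

Colouring:
  clique {i,z} ⇒ need ≥ 2
  assign g→R0 i→R1 x→R1 z→R0 — no edge inside a register ⇒ χ ≤ 2
  χ = 2

Answer: 2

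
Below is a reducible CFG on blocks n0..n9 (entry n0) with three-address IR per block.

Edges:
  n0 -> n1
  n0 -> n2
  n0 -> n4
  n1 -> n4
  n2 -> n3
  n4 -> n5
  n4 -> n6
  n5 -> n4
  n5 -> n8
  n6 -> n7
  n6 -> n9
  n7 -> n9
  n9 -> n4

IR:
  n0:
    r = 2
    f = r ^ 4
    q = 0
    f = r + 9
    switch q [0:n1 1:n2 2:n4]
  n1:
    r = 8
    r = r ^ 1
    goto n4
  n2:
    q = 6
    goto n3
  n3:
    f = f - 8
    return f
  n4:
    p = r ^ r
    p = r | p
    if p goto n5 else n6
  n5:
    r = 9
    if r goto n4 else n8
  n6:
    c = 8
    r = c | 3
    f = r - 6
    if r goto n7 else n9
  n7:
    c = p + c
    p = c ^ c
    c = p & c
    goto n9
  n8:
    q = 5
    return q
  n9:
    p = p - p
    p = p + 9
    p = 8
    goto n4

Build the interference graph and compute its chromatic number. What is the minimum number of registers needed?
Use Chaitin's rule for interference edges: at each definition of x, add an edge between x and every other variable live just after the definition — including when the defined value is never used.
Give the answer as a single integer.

def/use:
  n0 def {f,q,r} use ∅
  n1 def {r} use ∅
  n2 def {q} use ∅
  n3 def {f} use {f}
  n4 def {p} use {r}
  n5 def {r} use ∅
  n6 def {c,f,r} use ∅
  n7 def {c,p} use {c,p}
  n8 def {q} use ∅
  n9 def {p} use {p}

Liveness:
  n0 li=∅ lo={f,r}
  n1 li=∅ lo={r}
  n2 li={f} lo={f}
  n3 li={f} lo=∅
  n4 li={r} lo={p}
  n5 li=∅ lo={r}
  n6 li={p} lo={c,p,r}
  n7 li={c,p,r} lo={p,r}
  n8 li=∅ lo=∅
  n9 li={p,r} lo={r}

Interference:
  c: {f,p,r}
  f: {c,p,q,r}
  p: {c,f,r}
  q: {f,r}
  r: {c,f,p,q}

Chromatic number:
  clique {c,f,p,r} ⇒ need ≥ 4
  assign c→r2 f→r0 p→r3 q→r2 r→r1 — no edge inside a register ⇒ χ ≤ 4
  χ = 4

Answer: 4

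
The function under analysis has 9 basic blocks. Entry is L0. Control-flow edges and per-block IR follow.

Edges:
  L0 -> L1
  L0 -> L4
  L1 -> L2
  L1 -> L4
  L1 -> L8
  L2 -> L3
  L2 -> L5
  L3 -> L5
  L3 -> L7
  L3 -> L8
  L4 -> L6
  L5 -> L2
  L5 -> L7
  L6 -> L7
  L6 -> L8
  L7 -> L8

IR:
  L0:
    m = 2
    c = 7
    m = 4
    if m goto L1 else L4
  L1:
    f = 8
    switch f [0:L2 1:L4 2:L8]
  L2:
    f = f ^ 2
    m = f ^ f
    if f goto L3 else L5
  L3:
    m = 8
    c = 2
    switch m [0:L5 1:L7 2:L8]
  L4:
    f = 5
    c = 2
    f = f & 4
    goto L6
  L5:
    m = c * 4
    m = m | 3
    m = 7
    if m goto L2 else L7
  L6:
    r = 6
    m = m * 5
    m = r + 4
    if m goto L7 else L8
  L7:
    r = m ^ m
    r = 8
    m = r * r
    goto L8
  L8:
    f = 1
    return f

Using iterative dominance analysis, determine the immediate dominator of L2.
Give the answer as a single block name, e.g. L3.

Answer: L1

Analysis:
idom tree: L1←L0 L2←L1 L3←L2 L4←L0 L5←L2 L6←L4 L7←L0 L8←L0
Dom∩ at merges:
  L2: preds {L1,L5}: {L0,L1} ∩ {L0,L1,L2,L5} = {L0,L1}; idom=L1
  L4: preds {L0,L1}: {L0} ∩ {L0,L1} = {L0}; idom=L0
  L5: preds {L2,L3}: {L0,L1,L2} ∩ {L0,L1,L2,L3} = {L0,L1,L2}; idom=L2
  L7: preds {L3,L5,L6}: {L0,L1,L2,L3} ∩ {L0,L1,L2,L5} ∩ {L0,L4,L6} = {L0}; idom=L0
  L8: preds {L1,L3,L6,L7}: {L0,L1} ∩ {L0,L1,L2,L3} ∩ {L0,L4,L6} ∩ {L0,L7} = {L0}; idom=L0

idom(L2) = L1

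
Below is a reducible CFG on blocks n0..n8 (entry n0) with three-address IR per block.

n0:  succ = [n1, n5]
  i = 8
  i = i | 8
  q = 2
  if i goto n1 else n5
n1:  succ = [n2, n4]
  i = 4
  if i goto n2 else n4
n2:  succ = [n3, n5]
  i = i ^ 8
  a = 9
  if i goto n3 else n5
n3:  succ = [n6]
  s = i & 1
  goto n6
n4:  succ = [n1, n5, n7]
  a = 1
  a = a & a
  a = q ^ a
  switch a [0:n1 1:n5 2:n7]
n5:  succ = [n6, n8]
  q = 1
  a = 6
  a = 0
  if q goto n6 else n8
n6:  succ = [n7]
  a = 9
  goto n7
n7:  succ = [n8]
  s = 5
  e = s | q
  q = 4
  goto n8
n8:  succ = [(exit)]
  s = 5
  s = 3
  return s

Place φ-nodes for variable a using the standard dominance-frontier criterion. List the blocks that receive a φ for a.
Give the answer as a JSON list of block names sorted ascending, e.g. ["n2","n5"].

idom tree: n1←n0 n2←n1 n3←n2 n4←n1 n5←n0 n6←n0 n7←n0 n8←n0
Dom at joins:
  n1: preds {n0,n4}: {n0} ∩ {n0,n1,n4} = {n0}; idom=n0
  n5: preds {n0,n2,n4}: {n0} ∩ {n0,n1,n2} ∩ {n0,n1,n4} = {n0}; idom=n0
  n6: preds {n3,n5}: {n0,n1,n2,n3} ∩ {n0,n5} = {n0}; idom=n0
  n7: preds {n4,n6}: {n0,n1,n4} ∩ {n0,n6} = {n0}; idom=n0
  n8: preds {n5,n7}: {n0,n5} ∩ {n0,n7} = {n0}; idom=n0

DF derivation:
  n1←n0: walk · to n0
  n1←n4: walk n4→n1 to n0
  n5←n0: walk · to n0
  n5←n2: walk n2→n1 to n0
  n5←n4: walk n4→n1 to n0
  n6←n3: walk n3→n2→n1 to n0
  n6←n5: walk n5 to n0
  n7←n4: walk n4→n1 to n0
  n7←n6: walk n6 to n0
  n8←n5: walk n5 to n0
  n8←n7: walk n7 to n0
  n0: DF=∅
  n1: DF={n1,n5,n6,n7}
  n2: DF={n5,n6}
  n3: DF={n6}
  n4: DF={n1,n5,n7}
  n5: DF={n6,n8}
  n6: DF={n7}
  n7: DF={n8}
  n8: DF=∅

φ for a: defs {n2,n4,n5,n6}
  DF⁺ = {n1,n5,n6,n7,n8}

Answer: ["n1", "n5", "n6", "n7", "n8"]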